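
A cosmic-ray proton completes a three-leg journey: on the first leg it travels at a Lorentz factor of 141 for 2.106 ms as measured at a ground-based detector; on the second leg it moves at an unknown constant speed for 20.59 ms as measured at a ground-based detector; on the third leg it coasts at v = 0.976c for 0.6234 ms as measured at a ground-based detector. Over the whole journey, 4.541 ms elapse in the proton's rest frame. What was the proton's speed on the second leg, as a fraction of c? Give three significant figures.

Leg 1: γ = 141; τ_1 = 2.106/141.0 = 0.01494 ms.
Leg 2: speed unknown; τ_2 = 20.59/γ_2.
Leg 3: γ = 1/√(1 − 0.976²) = 1/√0.04742 = 4.592; τ_3 = 0.6234/4.592 = 0.1358 ms.
Total proper time: 0.01494 + τ_2 + 0.1358 = 4.541, so τ_2 = 4.541 − 0.1507 = 4.390 ms.
γ_2 = 20.59/4.390 = 4.690; β = √(1 − 1/γ²) = √0.9545.

β = 0.977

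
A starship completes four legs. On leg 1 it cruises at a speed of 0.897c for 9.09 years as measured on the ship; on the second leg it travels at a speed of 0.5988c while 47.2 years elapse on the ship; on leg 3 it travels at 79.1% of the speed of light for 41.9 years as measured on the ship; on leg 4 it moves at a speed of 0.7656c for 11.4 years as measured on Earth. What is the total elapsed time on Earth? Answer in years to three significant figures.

Leg 1: γ = 1/√(1 − 0.897²) = 1/√0.1954 = 2.262; Δt_1 = 2.262 × 9.09 = 20.56 years.
Leg 2: γ = 1/√(1 − 0.5988²) = 1/√0.6414 = 1.249; Δt_2 = 1.249 × 47.2 = 58.93 years.
Leg 3: β = 0.791; γ = 1/√(1 − 0.791²) = 1/√0.3743 = 1.634; Δt_3 = 1.634 × 41.9 = 68.48 years.
Leg 4: 11.4 years is already measured on Earth.
Total: 20.56 + 58.93 + 68.48 + 11.40 years.

Δt = 159 years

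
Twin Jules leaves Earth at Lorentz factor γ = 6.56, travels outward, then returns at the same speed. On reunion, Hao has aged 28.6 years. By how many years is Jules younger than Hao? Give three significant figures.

Δt − τ = 24.2 years

γ = 6.56
Jules's elapsed proper time: τ = 28.6/6.560 = 4.360 years.
Age gap = Δt − τ = 28.6 − 4.360 years.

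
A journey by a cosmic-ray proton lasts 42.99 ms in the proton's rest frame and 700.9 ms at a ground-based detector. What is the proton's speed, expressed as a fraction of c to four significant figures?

v = 0.9981c

The proper time is measured in the proton's rest frame (both events occur at the proton's location); Δt is measured at a ground-based detector. γ = Δt/τ = 700.9/42.99 = 16.30.
β = √(1 − 1/γ²) = √(1 − 0.003762) = √0.9962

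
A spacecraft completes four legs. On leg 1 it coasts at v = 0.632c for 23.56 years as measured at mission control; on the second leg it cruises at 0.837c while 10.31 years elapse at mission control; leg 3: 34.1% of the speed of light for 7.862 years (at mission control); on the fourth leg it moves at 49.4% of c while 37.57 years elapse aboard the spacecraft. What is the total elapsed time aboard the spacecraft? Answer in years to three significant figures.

τ = 68.9 years

Leg 1: γ = 1/√(1 − 0.632²) = 1/√0.6006 = 1.290; τ_1 = 23.56/1.290 = 18.26 years.
Leg 2: γ = 1/√(1 − 0.837²) = 1/√0.2994 = 1.827; τ_2 = 10.31/1.827 = 5.642 years.
Leg 3: β = 0.341; γ = 1/√(1 − 0.341²) = 1/√0.8837 = 1.064; τ_3 = 7.862/1.064 = 7.391 years.
Leg 4: 37.57 years is already measured aboard the spacecraft.
Total: 18.26 + 5.642 + 7.391 + 37.57 years.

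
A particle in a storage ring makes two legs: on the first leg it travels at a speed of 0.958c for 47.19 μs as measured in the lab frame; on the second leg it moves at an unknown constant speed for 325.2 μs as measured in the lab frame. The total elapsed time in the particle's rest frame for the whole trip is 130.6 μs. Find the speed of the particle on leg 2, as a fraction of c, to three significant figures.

β = 0.933

Leg 1: γ = 1/√(1 − 0.958²) = 1/√0.08224 = 3.487; τ_1 = 47.19/3.487 = 13.53 μs.
Leg 2: speed unknown; τ_2 = 325.2/γ_2.
Total proper time: 13.53 + τ_2 = 130.6, so τ_2 = 130.6 − 13.53 = 117.1 μs.
γ_2 = 325.2/117.1 = 2.778; β = √(1 − 1/γ²) = √0.8704.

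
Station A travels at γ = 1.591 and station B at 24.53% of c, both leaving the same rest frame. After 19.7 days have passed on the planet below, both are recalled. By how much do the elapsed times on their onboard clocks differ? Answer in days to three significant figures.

|τ_A − τ_B| = 6.72 days

A: γ = 1.591; τ_A = 19.7/1.591 = 12.38 days.
B: β = 0.2453; γ = 1/√(1 − 0.2453²) = 1/√0.9398 = 1.032; τ_B = 19.7/1.032 = 19.10 days.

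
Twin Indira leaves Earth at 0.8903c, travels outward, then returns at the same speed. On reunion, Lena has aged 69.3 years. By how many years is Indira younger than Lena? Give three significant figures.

Δt − τ = 37.7 years

γ = 1/√(1 − 0.8903²) = 1/√0.2074 = 2.196
Indira's elapsed proper time: τ = 69.3/2.196 = 31.56 years.
Age gap = Δt − τ = 69.3 − 31.56 years.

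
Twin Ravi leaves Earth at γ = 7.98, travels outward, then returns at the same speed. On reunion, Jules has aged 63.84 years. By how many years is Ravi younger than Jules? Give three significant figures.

γ = 7.98
Ravi's elapsed proper time: τ = 63.84/7.980 = 8.000 years.
Age gap = Δt − τ = 63.84 − 8.000 years.

Δt − τ = 55.8 years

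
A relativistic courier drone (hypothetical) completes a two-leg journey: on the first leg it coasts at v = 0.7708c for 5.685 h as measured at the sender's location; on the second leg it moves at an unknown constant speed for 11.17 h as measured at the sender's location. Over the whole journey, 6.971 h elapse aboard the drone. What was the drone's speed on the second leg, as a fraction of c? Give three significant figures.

Leg 1: γ = 1/√(1 − 0.7708²) = 1/√0.4059 = 1.570; τ_1 = 5.685/1.570 = 3.622 h.
Leg 2: speed unknown; τ_2 = 11.17/γ_2.
Total proper time: 3.622 + τ_2 = 6.971, so τ_2 = 6.971 − 3.622 = 3.349 h.
γ_2 = 11.17/3.349 = 3.335; β = √(1 − 1/γ²) = √0.9101.

β = 0.954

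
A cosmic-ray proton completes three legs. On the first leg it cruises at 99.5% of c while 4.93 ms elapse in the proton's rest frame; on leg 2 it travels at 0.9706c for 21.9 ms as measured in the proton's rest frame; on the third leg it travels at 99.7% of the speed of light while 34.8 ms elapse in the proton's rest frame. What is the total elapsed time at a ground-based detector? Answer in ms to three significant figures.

Δt = 590 ms

Leg 1: β = 0.995; γ = 1/√(1 − 0.995²) = 1/√0.009975 = 10.01; Δt_1 = 10.01 × 4.93 = 49.36 ms.
Leg 2: γ = 1/√(1 − 0.9706²) = 1/√0.05794 = 4.155; Δt_2 = 4.155 × 21.9 = 90.99 ms.
Leg 3: β = 0.997; γ = 1/√(1 − 0.997²) = 1/√0.005991 = 12.92; Δt_3 = 12.92 × 34.8 = 449.6 ms.
Total: 49.36 + 90.99 + 449.6 ms.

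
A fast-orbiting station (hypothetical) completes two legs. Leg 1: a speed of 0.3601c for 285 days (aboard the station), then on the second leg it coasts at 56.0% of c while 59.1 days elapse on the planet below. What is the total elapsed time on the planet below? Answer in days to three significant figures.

Leg 1: γ = 1/√(1 − 0.3601²) = 1/√0.8703 = 1.072; Δt_1 = 1.072 × 285 = 305.5 days.
Leg 2: 59.1 days is already measured on the planet below.
Total: 305.5 + 59.10 days.

Δt = 365 days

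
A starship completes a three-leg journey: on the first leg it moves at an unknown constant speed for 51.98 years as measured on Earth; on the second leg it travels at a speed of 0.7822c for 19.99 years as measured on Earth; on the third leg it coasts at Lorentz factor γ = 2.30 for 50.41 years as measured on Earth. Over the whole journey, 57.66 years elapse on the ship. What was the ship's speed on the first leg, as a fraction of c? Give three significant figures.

Leg 1: speed unknown; τ_1 = 51.98/γ_1.
Leg 2: γ = 1/√(1 − 0.7822²) = 1/√0.3882 = 1.605; τ_2 = 19.99/1.605 = 12.45 years.
Leg 3: γ = 2.30; τ_3 = 50.41/2.300 = 21.92 years.
Total proper time: τ_1 + 12.45 + 21.92 = 57.66, so τ_1 = 57.66 − 34.37 = 23.29 years.
γ_1 = 51.98/23.29 = 2.232; β = √(1 − 1/γ²) = √0.7993.

β = 0.894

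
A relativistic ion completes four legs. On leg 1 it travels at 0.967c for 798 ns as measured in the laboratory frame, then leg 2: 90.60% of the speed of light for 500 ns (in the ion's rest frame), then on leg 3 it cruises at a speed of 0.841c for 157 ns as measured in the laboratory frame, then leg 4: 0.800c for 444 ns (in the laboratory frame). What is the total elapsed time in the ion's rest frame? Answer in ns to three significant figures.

τ = 1050 ns

Leg 1: γ = 1/√(1 − 0.967²) = 1/√0.06491 = 3.925; τ_1 = 798/3.925 = 203.3 ns.
Leg 2: 500 ns is already measured in the ion's rest frame.
Leg 3: γ = 1/√(1 − 0.841²) = 1/√0.2927 = 1.848; τ_3 = 157/1.848 = 84.94 ns.
Leg 4: γ = 1/√(1 − 0.800²) = 5/3 ≈ 1.667; τ_4 = 444/1.667 = 266.4 ns.
Total: 203.3 + 500.0 + 84.94 + 266.4 ns.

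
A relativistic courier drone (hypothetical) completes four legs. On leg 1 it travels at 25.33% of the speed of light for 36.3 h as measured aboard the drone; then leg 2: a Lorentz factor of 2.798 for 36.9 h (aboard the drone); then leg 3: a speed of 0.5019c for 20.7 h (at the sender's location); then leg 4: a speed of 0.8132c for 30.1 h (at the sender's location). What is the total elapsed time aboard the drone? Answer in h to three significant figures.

τ = 109 h

Leg 1: 36.3 h is already measured aboard the drone.
Leg 2: 36.9 h is already measured aboard the drone.
Leg 3: γ = 1/√(1 − 0.5019²) = 1/√0.7481 = 1.156; τ_3 = 20.7/1.156 = 17.90 h.
Leg 4: γ = 1/√(1 − 0.8132²) = 1/√0.3387 = 1.718; τ_4 = 30.1/1.718 = 17.52 h.
Total: 36.30 + 36.90 + 17.90 + 17.52 h.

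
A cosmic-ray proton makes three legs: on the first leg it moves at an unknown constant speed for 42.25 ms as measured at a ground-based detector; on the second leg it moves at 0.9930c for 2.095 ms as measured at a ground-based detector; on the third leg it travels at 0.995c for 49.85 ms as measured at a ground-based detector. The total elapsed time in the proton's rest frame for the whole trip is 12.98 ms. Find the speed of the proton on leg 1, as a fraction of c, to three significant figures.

β = 0.983

Leg 1: speed unknown; τ_1 = 42.25/γ_1.
Leg 2: γ = 1/√(1 − 0.9930²) = 1/√0.01395 = 8.466; τ_2 = 2.095/8.466 = 0.2474 ms.
Leg 3: γ = 1/√(1 − 0.995²) = 1/√0.009975 = 10.01; τ_3 = 49.85/10.01 = 4.979 ms.
Total proper time: τ_1 + 0.2474 + 4.979 = 12.98, so τ_1 = 12.98 − 5.226 = 7.754 ms.
γ_1 = 42.25/7.754 = 5.449; β = √(1 − 1/γ²) = √0.9663.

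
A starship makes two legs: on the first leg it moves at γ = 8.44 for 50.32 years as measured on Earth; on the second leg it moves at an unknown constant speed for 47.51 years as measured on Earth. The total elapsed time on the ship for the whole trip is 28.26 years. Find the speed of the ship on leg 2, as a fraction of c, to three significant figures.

Leg 1: γ = 8.44; τ_1 = 50.32/8.440 = 5.962 years.
Leg 2: speed unknown; τ_2 = 47.51/γ_2.
Total proper time: 5.962 + τ_2 = 28.26, so τ_2 = 28.26 − 5.962 = 22.30 years.
γ_2 = 47.51/22.30 = 2.131; β = √(1 − 1/γ²) = √0.7797.

β = 0.883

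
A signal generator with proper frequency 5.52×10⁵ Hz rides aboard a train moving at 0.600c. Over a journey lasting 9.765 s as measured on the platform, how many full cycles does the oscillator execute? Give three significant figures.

γ = 1/√(1 − 0.600²) = 5/4 = 1.250
The oscillator's own cycle count is N = f × τ where τ is the proper time on the train. τ = Δt/γ = 9.765/1.250 = 7.812 s = 7.812×10⁰ s.
N = 5.52×10⁵ × 7.812×10⁰ = 4.312×10⁶.

N = 4.31×10⁶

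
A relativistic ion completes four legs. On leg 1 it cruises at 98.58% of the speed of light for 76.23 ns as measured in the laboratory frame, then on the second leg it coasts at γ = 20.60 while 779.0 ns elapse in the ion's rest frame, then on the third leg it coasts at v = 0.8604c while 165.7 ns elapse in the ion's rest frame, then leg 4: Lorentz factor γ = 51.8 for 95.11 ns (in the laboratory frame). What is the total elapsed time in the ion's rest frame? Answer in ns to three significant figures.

τ = 959 ns

Leg 1: β = 0.9858; γ = 1/√(1 − 0.9858²) = 1/√0.02820 = 5.955; τ_1 = 76.23/5.955 = 12.80 ns.
Leg 2: 779.0 ns is already measured in the ion's rest frame.
Leg 3: 165.7 ns is already measured in the ion's rest frame.
Leg 4: γ = 51.8; τ_4 = 95.11/51.80 = 1.836 ns.
Total: 12.80 + 779.0 + 165.7 + 1.836 ns.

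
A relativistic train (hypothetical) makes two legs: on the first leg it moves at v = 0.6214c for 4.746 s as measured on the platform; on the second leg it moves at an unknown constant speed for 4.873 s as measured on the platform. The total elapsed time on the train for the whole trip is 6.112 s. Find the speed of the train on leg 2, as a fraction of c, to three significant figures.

β = 0.871

Leg 1: γ = 1/√(1 − 0.6214²) = 1/√0.6139 = 1.276; τ_1 = 4.746/1.276 = 3.718 s.
Leg 2: speed unknown; τ_2 = 4.873/γ_2.
Total proper time: 3.718 + τ_2 = 6.112, so τ_2 = 6.112 − 3.718 = 2.394 s.
γ_2 = 4.873/2.394 = 2.036; β = √(1 − 1/γ²) = √0.7587.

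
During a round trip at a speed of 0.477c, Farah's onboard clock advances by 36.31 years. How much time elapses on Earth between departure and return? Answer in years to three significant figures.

γ = 1/√(1 − 0.477²) = 1/√0.7725 = 1.138
Earth-frame duration is the dilated interval: Δt = γτ = 1.138 × 36.31 years.

Δt = 41.3 years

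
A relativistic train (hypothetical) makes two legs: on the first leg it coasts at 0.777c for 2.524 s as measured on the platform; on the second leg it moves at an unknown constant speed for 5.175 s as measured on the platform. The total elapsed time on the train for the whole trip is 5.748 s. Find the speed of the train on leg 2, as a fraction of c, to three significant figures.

β = 0.595

Leg 1: γ = 1/√(1 − 0.777²) = 1/√0.3963 = 1.589; τ_1 = 2.524/1.589 = 1.589 s.
Leg 2: speed unknown; τ_2 = 5.175/γ_2.
Total proper time: 1.589 + τ_2 = 5.748, so τ_2 = 5.748 − 1.589 = 4.159 s.
γ_2 = 5.175/4.159 = 1.244; β = √(1 − 1/γ²) = √0.3541.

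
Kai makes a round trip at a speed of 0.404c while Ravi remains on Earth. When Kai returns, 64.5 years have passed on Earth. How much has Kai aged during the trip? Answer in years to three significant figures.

τ = 59.0 years

γ = 1/√(1 − 0.404²) = 1/√0.8368 = 1.093
Kai's clock measures proper time along the trip: τ = Δt/γ = 64.5/1.093 years.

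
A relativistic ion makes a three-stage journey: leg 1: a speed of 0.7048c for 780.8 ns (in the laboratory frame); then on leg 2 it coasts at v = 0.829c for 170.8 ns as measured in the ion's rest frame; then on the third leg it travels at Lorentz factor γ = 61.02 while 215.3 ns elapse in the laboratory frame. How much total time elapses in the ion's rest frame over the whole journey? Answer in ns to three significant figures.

Leg 1: γ = 1/√(1 − 0.7048²) = 1/√0.5033 = 1.410; τ_1 = 780.8/1.410 = 553.9 ns.
Leg 2: 170.8 ns is already measured in the ion's rest frame.
Leg 3: γ = 61.02; τ_3 = 215.3/61.02 = 3.528 ns.
Total: 553.9 + 170.8 + 3.528 ns.

τ = 728 ns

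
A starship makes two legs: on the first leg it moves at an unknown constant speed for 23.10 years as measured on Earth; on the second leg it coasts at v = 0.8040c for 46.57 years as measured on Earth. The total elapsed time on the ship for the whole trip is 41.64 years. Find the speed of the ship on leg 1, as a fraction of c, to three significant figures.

β = 0.797

Leg 1: speed unknown; τ_1 = 23.10/γ_1.
Leg 2: γ = 1/√(1 − 0.8040²) = 1/√0.3536 = 1.682; τ_2 = 46.57/1.682 = 27.69 years.
Total proper time: τ_1 + 27.69 = 41.64, so τ_1 = 41.64 − 27.69 = 13.95 years.
γ_1 = 23.10/13.95 = 1.656; β = √(1 − 1/γ²) = √0.6354.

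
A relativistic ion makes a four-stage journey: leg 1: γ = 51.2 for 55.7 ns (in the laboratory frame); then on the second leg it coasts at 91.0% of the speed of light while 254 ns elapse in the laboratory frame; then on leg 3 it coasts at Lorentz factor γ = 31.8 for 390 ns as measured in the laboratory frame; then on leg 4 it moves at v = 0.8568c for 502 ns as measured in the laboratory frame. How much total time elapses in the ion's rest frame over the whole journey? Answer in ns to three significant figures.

τ = 378 ns

Leg 1: γ = 51.2; τ_1 = 55.7/51.20 = 1.088 ns.
Leg 2: β = 0.910; γ = 1/√(1 − 0.910²) = 1/√0.1719 = 2.412; τ_2 = 254/2.412 = 105.3 ns.
Leg 3: γ = 31.8; τ_3 = 390/31.80 = 12.26 ns.
Leg 4: γ = 1/√(1 − 0.8568²) = 1/√0.2659 = 1.939; τ_4 = 502/1.939 = 258.9 ns.
Total: 1.088 + 105.3 + 12.26 + 258.9 ns.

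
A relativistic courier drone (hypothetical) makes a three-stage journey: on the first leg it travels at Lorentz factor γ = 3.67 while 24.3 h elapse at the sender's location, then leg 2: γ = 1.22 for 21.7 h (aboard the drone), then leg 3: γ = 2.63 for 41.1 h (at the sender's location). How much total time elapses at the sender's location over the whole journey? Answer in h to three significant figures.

Leg 1: 24.3 h is already measured at the sender's location.
Leg 2: γ = 1.22; Δt_2 = 1.220 × 21.7 = 26.47 h.
Leg 3: 41.1 h is already measured at the sender's location.
Total: 24.30 + 26.47 + 41.10 h.

Δt = 91.9 h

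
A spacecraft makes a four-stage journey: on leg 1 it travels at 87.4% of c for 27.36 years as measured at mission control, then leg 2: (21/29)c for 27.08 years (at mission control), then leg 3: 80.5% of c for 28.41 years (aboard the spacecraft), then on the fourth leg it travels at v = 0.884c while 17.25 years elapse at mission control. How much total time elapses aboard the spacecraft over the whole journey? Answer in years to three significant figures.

τ = 68.4 years

Leg 1: β = 0.874; γ = 1/√(1 − 0.874²) = 1/√0.2361 = 2.058; τ_1 = 27.36/2.058 = 13.29 years.
Leg 2: γ = 1/√(1 − (21/29)²) = 29/20 = 1.450; τ_2 = 27.08/1.450 = 18.68 years.
Leg 3: 28.41 years is already measured aboard the spacecraft.
Leg 4: γ = 1/√(1 − 0.884²) = 1/√0.2185 = 2.139; τ_4 = 17.25/2.139 = 8.064 years.
Total: 13.29 + 18.68 + 28.41 + 8.064 years.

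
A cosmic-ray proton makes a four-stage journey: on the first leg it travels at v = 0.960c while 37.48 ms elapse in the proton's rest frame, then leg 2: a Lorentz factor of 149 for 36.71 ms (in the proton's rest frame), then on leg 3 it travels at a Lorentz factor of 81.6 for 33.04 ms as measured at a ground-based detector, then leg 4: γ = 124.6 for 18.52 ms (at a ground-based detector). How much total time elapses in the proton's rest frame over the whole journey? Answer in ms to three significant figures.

Leg 1: 37.48 ms is already measured in the proton's rest frame.
Leg 2: 36.71 ms is already measured in the proton's rest frame.
Leg 3: γ = 81.6; τ_3 = 33.04/81.60 = 0.4049 ms.
Leg 4: γ = 124.6; τ_4 = 18.52/124.6 = 0.1486 ms.
Total: 37.48 + 36.71 + 0.4049 + 0.1486 ms.

τ = 74.7 ms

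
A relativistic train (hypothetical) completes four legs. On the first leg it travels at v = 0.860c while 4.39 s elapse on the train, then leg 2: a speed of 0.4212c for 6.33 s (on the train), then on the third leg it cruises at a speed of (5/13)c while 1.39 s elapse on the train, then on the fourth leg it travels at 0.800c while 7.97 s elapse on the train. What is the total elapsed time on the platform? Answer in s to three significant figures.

Δt = 30.4 s

Leg 1: γ = 1/√(1 − 0.860²) = 1/√0.2604 = 1.960; Δt_1 = 1.960 × 4.39 = 8.603 s.
Leg 2: γ = 1/√(1 − 0.4212²) = 1/√0.8226 = 1.103; Δt_2 = 1.103 × 6.33 = 6.979 s.
Leg 3: γ = 1/√(1 − (5/13)²) = 13/12 ≈ 1.083; Δt_3 = 1.083 × 1.39 = 1.506 s.
Leg 4: γ = 1/√(1 − 0.800²) = 5/3 ≈ 1.667; Δt_4 = 1.667 × 7.97 = 13.28 s.
Total: 8.603 + 6.979 + 1.506 + 13.28 s.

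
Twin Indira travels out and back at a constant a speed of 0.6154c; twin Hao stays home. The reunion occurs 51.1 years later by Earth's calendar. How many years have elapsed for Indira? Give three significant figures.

τ = 40.3 years

γ = 1/√(1 − 0.6154²) = 1/√0.6213 = 1.269
Indira's clock measures proper time along the trip: τ = Δt/γ = 51.1/1.269 years.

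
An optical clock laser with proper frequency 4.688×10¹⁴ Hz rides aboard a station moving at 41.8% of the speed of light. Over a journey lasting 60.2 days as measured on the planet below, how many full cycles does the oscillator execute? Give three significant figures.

N = 2.22×10²¹

β = 0.418; γ = 1/√(1 − 0.418²) = 1/√0.8253 = 1.101
The oscillator's own cycle count is N = f × τ where τ is the proper time aboard the station. τ = Δt/γ = 60.2/1.101 = 54.69 days = 4.725×10⁶ s.
N = 4.688×10¹⁴ × 4.725×10⁶ = 2.215×10²¹.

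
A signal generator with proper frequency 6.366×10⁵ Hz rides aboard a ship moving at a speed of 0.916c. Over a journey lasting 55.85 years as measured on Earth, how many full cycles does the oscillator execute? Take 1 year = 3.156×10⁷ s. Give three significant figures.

N = 4.50×10¹⁴

γ = 1/√(1 − 0.916²) = 1/√0.1609 = 2.493
The oscillator's own cycle count is N = f × τ where τ is the proper time on the ship. τ = Δt/γ = 55.85/2.493 = 22.41 years = 7.071×10⁸ s.
N = 6.366×10⁵ × 7.071×10⁸ = 4.502×10¹⁴.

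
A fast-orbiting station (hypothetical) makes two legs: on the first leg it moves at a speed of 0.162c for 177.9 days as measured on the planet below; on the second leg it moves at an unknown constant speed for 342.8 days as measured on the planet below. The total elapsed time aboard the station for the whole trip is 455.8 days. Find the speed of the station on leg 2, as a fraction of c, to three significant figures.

β = 0.576

Leg 1: γ = 1/√(1 − 0.162²) = 1/√0.9738 = 1.013; τ_1 = 177.9/1.013 = 175.6 days.
Leg 2: speed unknown; τ_2 = 342.8/γ_2.
Total proper time: 175.6 + τ_2 = 455.8, so τ_2 = 455.8 − 175.6 = 280.2 days.
γ_2 = 342.8/280.2 = 1.223; β = √(1 − 1/γ²) = √0.3316.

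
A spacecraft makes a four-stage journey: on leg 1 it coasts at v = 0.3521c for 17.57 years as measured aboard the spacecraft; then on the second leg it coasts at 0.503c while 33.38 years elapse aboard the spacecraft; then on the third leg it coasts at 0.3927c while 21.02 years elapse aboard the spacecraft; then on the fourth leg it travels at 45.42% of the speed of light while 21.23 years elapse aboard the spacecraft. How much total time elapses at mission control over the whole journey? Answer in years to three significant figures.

Leg 1: γ = 1/√(1 − 0.3521²) = 1/√0.8760 = 1.068; Δt_1 = 1.068 × 17.57 = 18.77 years.
Leg 2: γ = 1/√(1 − 0.503²) = 1/√0.7470 = 1.157; Δt_2 = 1.157 × 33.38 = 38.62 years.
Leg 3: γ = 1/√(1 − 0.3927²) = 1/√0.8458 = 1.087; Δt_3 = 1.087 × 21.02 = 22.86 years.
Leg 4: β = 0.4542; γ = 1/√(1 − 0.4542²) = 1/√0.7937 = 1.122; Δt_4 = 1.122 × 21.23 = 23.83 years.
Total: 18.77 + 38.62 + 22.86 + 23.83 years.

Δt = 104 years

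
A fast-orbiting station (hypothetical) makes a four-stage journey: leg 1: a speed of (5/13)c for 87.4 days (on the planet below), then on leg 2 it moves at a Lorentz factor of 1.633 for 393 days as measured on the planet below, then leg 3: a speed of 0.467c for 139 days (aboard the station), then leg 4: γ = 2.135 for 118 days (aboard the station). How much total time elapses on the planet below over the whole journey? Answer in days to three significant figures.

Δt = 890 days

Leg 1: 87.4 days is already measured on the planet below.
Leg 2: 393 days is already measured on the planet below.
Leg 3: γ = 1/√(1 − 0.467²) = 1/√0.7819 = 1.131; Δt_3 = 1.131 × 139 = 157.2 days.
Leg 4: γ = 2.135; Δt_4 = 2.135 × 118 = 251.9 days.
Total: 87.40 + 393.0 + 157.2 + 251.9 days.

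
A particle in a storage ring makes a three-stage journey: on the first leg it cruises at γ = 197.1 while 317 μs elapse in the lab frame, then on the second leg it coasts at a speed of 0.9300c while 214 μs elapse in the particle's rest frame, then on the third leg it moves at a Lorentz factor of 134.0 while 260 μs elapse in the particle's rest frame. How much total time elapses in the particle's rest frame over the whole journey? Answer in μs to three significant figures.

Leg 1: γ = 197.1; τ_1 = 317/197.1 = 1.608 μs.
Leg 2: 214 μs is already measured in the particle's rest frame.
Leg 3: 260 μs is already measured in the particle's rest frame.
Total: 1.608 + 214.0 + 260.0 μs.

τ = 476 μs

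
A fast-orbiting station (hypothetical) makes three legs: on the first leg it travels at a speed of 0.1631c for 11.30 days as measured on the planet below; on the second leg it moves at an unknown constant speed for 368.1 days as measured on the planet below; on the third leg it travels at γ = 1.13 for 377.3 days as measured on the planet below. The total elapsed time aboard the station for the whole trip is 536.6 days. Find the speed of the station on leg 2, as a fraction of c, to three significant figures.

Leg 1: γ = 1/√(1 − 0.1631²) = 1/√0.9734 = 1.014; τ_1 = 11.30/1.014 = 11.15 days.
Leg 2: speed unknown; τ_2 = 368.1/γ_2.
Leg 3: γ = 1.13; τ_3 = 377.3/1.130 = 333.9 days.
Total proper time: 11.15 + τ_2 + 333.9 = 536.6, so τ_2 = 536.6 − 345.0 = 191.6 days.
γ_2 = 368.1/191.6 = 1.922; β = √(1 − 1/γ²) = √0.7292.

β = 0.854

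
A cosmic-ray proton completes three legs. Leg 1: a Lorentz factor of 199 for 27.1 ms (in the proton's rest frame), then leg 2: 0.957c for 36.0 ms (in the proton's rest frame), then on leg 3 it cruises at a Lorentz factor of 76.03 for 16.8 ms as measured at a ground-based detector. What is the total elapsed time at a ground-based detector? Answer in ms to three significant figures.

Δt = 5530 ms

Leg 1: γ = 199; Δt_1 = 199.0 × 27.1 = 5393 ms.
Leg 2: γ = 1/√(1 − 0.957²) = 1/√0.08415 = 3.447; Δt_2 = 3.447 × 36.0 = 124.1 ms.
Leg 3: 16.8 ms is already measured at a ground-based detector.
Total: 5393 + 124.1 + 16.80 ms.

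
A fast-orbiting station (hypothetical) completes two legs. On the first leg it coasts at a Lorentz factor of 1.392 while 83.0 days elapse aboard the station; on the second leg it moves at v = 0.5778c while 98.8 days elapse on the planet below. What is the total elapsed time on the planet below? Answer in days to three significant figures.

Leg 1: γ = 1.392; Δt_1 = 1.392 × 83.0 = 115.5 days.
Leg 2: 98.8 days is already measured on the planet below.
Total: 115.5 + 98.80 days.

Δt = 214 days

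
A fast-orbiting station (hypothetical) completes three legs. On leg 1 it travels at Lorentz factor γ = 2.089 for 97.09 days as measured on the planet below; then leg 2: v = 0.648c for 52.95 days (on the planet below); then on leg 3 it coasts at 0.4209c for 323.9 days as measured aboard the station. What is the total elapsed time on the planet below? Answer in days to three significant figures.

Leg 1: 97.09 days is already measured on the planet below.
Leg 2: 52.95 days is already measured on the planet below.
Leg 3: γ = 1/√(1 − 0.4209²) = 1/√0.8228 = 1.102; Δt_3 = 1.102 × 323.9 = 357.1 days.
Total: 97.09 + 52.95 + 357.1 days.

Δt = 507 days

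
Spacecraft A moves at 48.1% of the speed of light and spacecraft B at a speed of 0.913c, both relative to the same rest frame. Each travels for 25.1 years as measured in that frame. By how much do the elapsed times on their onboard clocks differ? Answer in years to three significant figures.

A: β = 0.481; γ = 1/√(1 − 0.481²) = 1/√0.7686 = 1.141; τ_A = 25.1/1.141 = 22.01 years.
B: γ = 1/√(1 − 0.913²) = 1/√0.1664 = 2.451; τ_B = 25.1/2.451 = 10.24 years.

|τ_A − τ_B| = 11.8 years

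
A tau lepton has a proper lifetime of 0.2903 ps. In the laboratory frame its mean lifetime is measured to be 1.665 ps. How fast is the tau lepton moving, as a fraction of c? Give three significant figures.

γ = Δt/τ₀ = 1.665/0.2903 = 5.735
β = √(1 − 1/γ²) = √(1 − 0.03040) = √0.9696

v = 0.985c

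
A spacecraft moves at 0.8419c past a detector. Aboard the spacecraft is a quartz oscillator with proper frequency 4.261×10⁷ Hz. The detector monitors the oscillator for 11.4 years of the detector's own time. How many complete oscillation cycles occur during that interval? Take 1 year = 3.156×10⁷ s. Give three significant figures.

N = 8.27×10¹⁵

γ = 1/√(1 − 0.8419²) = 1/√0.2912 = 1.853
During 11.4 years of lab time, the oscillator's proper time advances by τ = Δt/γ = 11.4/1.853 = 6.152 years = 1.942×10⁸ s.
N = f × τ = 4.261×10⁷ × 1.942×10⁸ = 8.273×10¹⁵.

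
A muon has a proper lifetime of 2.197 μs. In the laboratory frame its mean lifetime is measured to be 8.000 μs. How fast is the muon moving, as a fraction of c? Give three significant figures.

γ = Δt/τ₀ = 8.000/2.197 = 3.641
β = √(1 − 1/γ²) = √(1 − 0.07542) = √0.9246

β = 0.962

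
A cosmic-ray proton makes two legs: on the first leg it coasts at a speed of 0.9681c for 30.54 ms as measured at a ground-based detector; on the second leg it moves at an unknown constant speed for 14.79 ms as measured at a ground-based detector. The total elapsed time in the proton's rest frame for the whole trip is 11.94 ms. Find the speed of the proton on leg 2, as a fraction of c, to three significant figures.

Leg 1: γ = 1/√(1 − 0.9681²) = 1/√0.06278 = 3.991; τ_1 = 30.54/3.991 = 7.652 ms.
Leg 2: speed unknown; τ_2 = 14.79/γ_2.
Total proper time: 7.652 + τ_2 = 11.94, so τ_2 = 11.94 − 7.652 = 4.288 ms.
γ_2 = 14.79/4.288 = 3.449; β = √(1 − 1/γ²) = √0.9160.

β = 0.957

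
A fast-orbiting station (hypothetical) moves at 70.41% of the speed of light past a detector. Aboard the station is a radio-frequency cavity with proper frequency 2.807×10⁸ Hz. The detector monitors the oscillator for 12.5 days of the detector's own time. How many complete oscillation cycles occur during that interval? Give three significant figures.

β = 0.7041; γ = 1/√(1 − 0.7041²) = 1/√0.5042 = 1.408
During 12.5 days of lab time, the oscillator's proper time advances by τ = Δt/γ = 12.5/1.408 = 8.876 days = 7.669×10⁵ s.
N = f × τ = 2.807×10⁸ × 7.669×10⁵ = 2.153×10¹⁴.

N = 2.15×10¹⁴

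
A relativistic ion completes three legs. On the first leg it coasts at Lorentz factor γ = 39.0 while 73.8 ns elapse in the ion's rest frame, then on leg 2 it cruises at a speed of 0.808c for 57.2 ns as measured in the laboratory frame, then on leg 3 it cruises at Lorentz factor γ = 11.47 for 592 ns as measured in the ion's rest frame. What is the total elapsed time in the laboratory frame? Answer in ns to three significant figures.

Leg 1: γ = 39.0; Δt_1 = 39.00 × 73.8 = 2878 ns.
Leg 2: 57.2 ns is already measured in the laboratory frame.
Leg 3: γ = 11.47; Δt_3 = 11.47 × 592 = 6790 ns.
Total: 2878 + 57.20 + 6790 ns.

Δt = 9730 ns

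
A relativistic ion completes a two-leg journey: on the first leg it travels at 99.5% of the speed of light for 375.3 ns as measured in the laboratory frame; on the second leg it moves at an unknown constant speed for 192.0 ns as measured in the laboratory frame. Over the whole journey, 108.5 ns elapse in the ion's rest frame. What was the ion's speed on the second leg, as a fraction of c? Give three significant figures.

Leg 1: β = 0.995; γ = 1/√(1 − 0.995²) = 1/√0.009975 = 10.01; τ_1 = 375.3/10.01 = 37.48 ns.
Leg 2: speed unknown; τ_2 = 192.0/γ_2.
Total proper time: 37.48 + τ_2 = 108.5, so τ_2 = 108.5 − 37.48 = 71.02 ns.
γ_2 = 192.0/71.02 = 2.704; β = √(1 − 1/γ²) = √0.8632.

β = 0.929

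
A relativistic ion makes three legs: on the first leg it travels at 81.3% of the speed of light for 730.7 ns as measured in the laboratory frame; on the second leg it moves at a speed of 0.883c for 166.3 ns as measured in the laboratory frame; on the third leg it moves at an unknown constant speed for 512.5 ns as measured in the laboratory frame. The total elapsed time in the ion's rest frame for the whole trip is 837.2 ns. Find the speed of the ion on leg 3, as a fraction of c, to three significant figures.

β = 0.759

Leg 1: β = 0.813; γ = 1/√(1 − 0.813²) = 1/√0.3390 = 1.717; τ_1 = 730.7/1.717 = 425.5 ns.
Leg 2: γ = 1/√(1 − 0.883²) = 1/√0.2203 = 2.131; τ_2 = 166.3/2.131 = 78.06 ns.
Leg 3: speed unknown; τ_3 = 512.5/γ_3.
Total proper time: 425.5 + 78.06 + τ_3 = 837.2, so τ_3 = 837.2 − 503.5 = 333.7 ns.
γ_3 = 512.5/333.7 = 1.536; β = √(1 − 1/γ²) = √0.5761.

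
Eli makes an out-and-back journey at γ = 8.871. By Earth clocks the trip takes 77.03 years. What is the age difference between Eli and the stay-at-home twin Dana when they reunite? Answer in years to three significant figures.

Δt − τ = 68.3 years

γ = 8.871
Eli's elapsed proper time: τ = 77.03/8.871 = 8.683 years.
Age gap = Δt − τ = 77.03 − 8.683 years.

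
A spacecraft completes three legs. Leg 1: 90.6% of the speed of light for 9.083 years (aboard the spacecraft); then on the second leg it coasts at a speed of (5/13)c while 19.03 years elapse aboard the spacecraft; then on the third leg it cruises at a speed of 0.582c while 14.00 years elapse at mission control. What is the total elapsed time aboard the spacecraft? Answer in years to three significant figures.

Leg 1: 9.083 years is already measured aboard the spacecraft.
Leg 2: 19.03 years is already measured aboard the spacecraft.
Leg 3: γ = 1/√(1 − 0.582²) = 1/√0.6613 = 1.230; τ_3 = 14.00/1.230 = 11.38 years.
Total: 9.083 + 19.03 + 11.38 years.

τ = 39.5 years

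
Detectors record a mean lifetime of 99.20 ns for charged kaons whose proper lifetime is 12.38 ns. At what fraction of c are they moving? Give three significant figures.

v = 0.992c

γ = Δt/τ₀ = 99.20/12.38 = 8.013
β = √(1 − 1/γ²) = √(1 − 0.01557) = √0.9844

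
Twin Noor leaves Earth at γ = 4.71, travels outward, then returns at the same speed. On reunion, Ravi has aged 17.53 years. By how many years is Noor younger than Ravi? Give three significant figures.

Δt − τ = 13.8 years

γ = 4.71
Noor's elapsed proper time: τ = 17.53/4.710 = 3.722 years.
Age gap = Δt − τ = 17.53 − 3.722 years.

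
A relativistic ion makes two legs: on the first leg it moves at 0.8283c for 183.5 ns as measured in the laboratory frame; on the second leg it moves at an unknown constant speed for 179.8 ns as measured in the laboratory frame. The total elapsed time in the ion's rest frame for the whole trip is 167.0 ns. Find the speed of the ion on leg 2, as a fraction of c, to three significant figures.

Leg 1: γ = 1/√(1 − 0.8283²) = 1/√0.3139 = 1.785; τ_1 = 183.5/1.785 = 102.8 ns.
Leg 2: speed unknown; τ_2 = 179.8/γ_2.
Total proper time: 102.8 + τ_2 = 167.0, so τ_2 = 167.0 − 102.8 = 64.19 ns.
γ_2 = 179.8/64.19 = 2.801; β = √(1 − 1/γ²) = √0.8726.

β = 0.934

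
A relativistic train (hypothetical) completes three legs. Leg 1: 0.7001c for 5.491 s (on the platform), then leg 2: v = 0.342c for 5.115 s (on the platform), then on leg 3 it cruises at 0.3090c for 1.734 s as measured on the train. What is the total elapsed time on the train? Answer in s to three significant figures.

Leg 1: γ = 1/√(1 − 0.7001²) = 1/√0.5099 = 1.400; τ_1 = 5.491/1.400 = 3.921 s.
Leg 2: γ = 1/√(1 − 0.342²) = 1/√0.8830 = 1.064; τ_2 = 5.115/1.064 = 4.807 s.
Leg 3: 1.734 s is already measured on the train.
Total: 3.921 + 4.807 + 1.734 s.

τ = 10.5 s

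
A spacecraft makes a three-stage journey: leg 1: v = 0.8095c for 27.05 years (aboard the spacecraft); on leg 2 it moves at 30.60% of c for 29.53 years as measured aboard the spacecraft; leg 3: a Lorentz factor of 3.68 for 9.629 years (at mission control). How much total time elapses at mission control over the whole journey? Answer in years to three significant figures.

Leg 1: γ = 1/√(1 − 0.8095²) = 1/√0.3447 = 1.703; Δt_1 = 1.703 × 27.05 = 46.07 years.
Leg 2: β = 0.3060; γ = 1/√(1 − 0.3060²) = 1/√0.9064 = 1.050; Δt_2 = 1.050 × 29.53 = 31.02 years.
Leg 3: 9.629 years is already measured at mission control.
Total: 46.07 + 31.02 + 9.629 years.

Δt = 86.7 years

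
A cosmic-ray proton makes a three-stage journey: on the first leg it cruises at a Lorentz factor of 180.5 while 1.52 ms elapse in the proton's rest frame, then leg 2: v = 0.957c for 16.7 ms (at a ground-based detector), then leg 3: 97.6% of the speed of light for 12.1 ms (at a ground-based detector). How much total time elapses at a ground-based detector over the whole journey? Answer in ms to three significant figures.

Δt = 303 ms

Leg 1: γ = 180.5; Δt_1 = 180.5 × 1.52 = 274.4 ms.
Leg 2: 16.7 ms is already measured at a ground-based detector.
Leg 3: 12.1 ms is already measured at a ground-based detector.
Total: 274.4 + 16.70 + 12.10 ms.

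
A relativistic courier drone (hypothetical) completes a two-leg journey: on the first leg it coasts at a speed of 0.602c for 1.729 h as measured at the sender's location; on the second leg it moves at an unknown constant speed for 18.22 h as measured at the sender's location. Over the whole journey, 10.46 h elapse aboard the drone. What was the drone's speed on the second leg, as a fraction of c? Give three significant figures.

β = 0.867

Leg 1: γ = 1/√(1 − 0.602²) = 1/√0.6376 = 1.252; τ_1 = 1.729/1.252 = 1.381 h.
Leg 2: speed unknown; τ_2 = 18.22/γ_2.
Total proper time: 1.381 + τ_2 = 10.46, so τ_2 = 10.46 − 1.381 = 9.079 h.
γ_2 = 18.22/9.079 = 2.007; β = √(1 − 1/γ²) = √0.7517.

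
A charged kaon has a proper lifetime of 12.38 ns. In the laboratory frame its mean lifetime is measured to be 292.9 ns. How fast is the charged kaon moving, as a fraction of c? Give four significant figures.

γ = Δt/τ₀ = 292.9/12.38 = 23.66
β = √(1 − 1/γ²) = √(1 − 0.001786) = √0.9982

β = 0.9991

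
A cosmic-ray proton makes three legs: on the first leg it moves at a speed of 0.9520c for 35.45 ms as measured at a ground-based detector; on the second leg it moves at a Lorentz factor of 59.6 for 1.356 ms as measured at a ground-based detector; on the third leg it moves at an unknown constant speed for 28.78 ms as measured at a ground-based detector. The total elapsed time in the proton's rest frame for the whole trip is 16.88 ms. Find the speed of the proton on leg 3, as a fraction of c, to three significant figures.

β = 0.978

Leg 1: γ = 1/√(1 − 0.9520²) = 1/√0.09370 = 3.267; τ_1 = 35.45/3.267 = 10.85 ms.
Leg 2: γ = 59.6; τ_2 = 1.356/59.60 = 0.02275 ms.
Leg 3: speed unknown; τ_3 = 28.78/γ_3.
Total proper time: 10.85 + 0.02275 + τ_3 = 16.88, so τ_3 = 16.88 − 10.87 = 6.006 ms.
γ_3 = 28.78/6.006 = 4.792; β = √(1 − 1/γ²) = √0.9564.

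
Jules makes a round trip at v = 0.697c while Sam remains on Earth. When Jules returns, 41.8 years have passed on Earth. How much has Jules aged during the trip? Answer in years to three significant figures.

τ = 30.0 years

γ = 1/√(1 − 0.697²) = 1/√0.5142 = 1.395
Jules's clock measures proper time along the trip: τ = Δt/γ = 41.8/1.395 years.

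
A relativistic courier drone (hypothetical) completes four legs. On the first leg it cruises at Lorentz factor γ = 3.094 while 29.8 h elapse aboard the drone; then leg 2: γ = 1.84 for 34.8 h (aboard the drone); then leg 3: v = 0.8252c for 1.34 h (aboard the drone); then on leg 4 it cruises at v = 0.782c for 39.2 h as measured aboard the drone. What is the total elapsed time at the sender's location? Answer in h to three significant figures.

Leg 1: γ = 3.094; Δt_1 = 3.094 × 29.8 = 92.20 h.
Leg 2: γ = 1.84; Δt_2 = 1.840 × 34.8 = 64.03 h.
Leg 3: γ = 1/√(1 − 0.8252²) = 1/√0.3190 = 1.770; Δt_3 = 1.770 × 1.34 = 2.372 h.
Leg 4: γ = 1/√(1 − 0.782²) = 1/√0.3885 = 1.604; Δt_4 = 1.604 × 39.2 = 62.89 h.
Total: 92.20 + 64.03 + 2.372 + 62.89 h.

Δt = 221 h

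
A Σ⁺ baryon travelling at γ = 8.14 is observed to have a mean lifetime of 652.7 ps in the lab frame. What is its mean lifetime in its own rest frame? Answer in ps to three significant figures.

γ = 8.14
The lab-frame lifetime is the dilated interval; the proper lifetime is τ₀ = Δt/γ = 652.7/8.140 ps.

τ₀ = 80.2 ps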